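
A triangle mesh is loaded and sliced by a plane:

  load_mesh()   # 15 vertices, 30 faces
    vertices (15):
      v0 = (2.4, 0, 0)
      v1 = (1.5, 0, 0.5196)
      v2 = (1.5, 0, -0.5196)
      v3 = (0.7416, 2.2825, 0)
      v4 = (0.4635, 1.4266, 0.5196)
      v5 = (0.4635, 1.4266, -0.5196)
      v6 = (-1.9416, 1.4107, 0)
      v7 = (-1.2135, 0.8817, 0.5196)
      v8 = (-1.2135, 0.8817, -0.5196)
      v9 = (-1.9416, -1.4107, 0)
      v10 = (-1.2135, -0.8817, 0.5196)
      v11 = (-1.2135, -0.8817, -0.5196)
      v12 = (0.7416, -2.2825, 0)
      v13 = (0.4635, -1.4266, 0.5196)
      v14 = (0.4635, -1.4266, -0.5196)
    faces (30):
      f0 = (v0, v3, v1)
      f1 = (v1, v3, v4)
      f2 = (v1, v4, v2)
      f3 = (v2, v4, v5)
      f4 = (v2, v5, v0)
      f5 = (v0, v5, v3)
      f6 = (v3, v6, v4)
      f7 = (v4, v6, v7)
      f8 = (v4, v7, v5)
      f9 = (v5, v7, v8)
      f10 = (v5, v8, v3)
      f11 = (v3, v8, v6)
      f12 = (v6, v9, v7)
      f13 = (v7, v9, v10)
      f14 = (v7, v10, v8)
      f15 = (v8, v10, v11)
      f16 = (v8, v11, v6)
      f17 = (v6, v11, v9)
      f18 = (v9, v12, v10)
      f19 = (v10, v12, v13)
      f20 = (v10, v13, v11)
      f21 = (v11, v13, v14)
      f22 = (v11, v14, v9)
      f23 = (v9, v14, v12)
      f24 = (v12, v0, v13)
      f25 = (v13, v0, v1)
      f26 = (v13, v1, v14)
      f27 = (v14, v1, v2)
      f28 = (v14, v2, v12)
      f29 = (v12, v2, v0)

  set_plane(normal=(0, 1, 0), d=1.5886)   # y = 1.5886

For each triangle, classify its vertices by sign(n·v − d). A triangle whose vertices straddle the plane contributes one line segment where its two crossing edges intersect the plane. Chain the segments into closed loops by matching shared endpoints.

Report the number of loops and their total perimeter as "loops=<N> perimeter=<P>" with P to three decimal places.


loops=1 perimeter=5.597

Straddling triangles (6 of 30):
  (v0,v3,v1) [-+-] → (1.24577, 1.5886, 0)–(0.97216, 1.5886, 0.157963)  len=0.3159
  (v1,v3,v4) [-+-] → (0.97216, 1.5886, 0.157963)–(0.516137, 1.5886, 0.421253)  len=0.5266
  (v0,v5,v3) [--+] → (0.516137, 1.5886, -0.421253)–(1.24577, 1.5886, 0)  len=0.8425
  (v3,v6,v4) [+--] → (-1.39406, 1.5886, 0)–(0.516137, 1.5886, 0.421253)  len=1.9561
  (v5,v8,v3) [--+] → (-0.226878, 1.5886, -0.257389)–(0.516137, 1.5886, -0.421253)  len=0.7609
  (v3,v8,v6) [+--] → (-0.226878, 1.5886, -0.257389)–(-1.39406, 1.5886, 0)  len=1.1952

Chained into 1 loop(s):
  loop 1: 6 segments, perimeter = 5.5972
Total perimeter = 5.597


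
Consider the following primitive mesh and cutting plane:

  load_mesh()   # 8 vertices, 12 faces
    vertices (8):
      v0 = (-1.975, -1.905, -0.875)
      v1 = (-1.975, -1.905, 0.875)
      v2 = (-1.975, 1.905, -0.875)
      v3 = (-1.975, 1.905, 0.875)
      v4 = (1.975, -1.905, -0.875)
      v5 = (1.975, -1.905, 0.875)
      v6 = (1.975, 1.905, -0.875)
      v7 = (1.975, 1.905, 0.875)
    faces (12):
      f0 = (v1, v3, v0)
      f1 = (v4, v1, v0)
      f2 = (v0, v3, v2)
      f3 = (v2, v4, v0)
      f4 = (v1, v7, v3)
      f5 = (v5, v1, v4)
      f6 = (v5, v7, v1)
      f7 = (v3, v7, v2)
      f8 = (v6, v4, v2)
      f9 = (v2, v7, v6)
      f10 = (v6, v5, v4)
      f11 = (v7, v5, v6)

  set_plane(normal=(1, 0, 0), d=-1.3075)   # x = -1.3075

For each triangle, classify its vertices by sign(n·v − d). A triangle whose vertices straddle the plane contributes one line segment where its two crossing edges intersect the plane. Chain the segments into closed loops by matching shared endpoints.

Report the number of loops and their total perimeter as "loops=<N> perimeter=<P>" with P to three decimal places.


loops=1 perimeter=11.120

Straddling triangles (8 of 12):
  (v4,v1,v0) [+--] → (-1.3075, -1.905, 0.579272)–(-1.3075, -1.905, -0.875)  len=1.4543
  (v2,v4,v0) [-+-] → (-1.3075, 1.26116, -0.875)–(-1.3075, -1.905, -0.875)  len=3.1662
  (v1,v7,v3) [-+-] → (-1.3075, -1.26116, 0.875)–(-1.3075, 1.905, 0.875)  len=3.1662
  (v5,v1,v4) [+-+] → (-1.3075, -1.905, 0.875)–(-1.3075, -1.905, 0.579272)  len=0.2957
  (v5,v7,v1) [++-] → (-1.3075, -1.26116, 0.875)–(-1.3075, -1.905, 0.875)  len=0.6438
  (v3,v7,v2) [-+-] → (-1.3075, 1.905, 0.875)–(-1.3075, 1.905, -0.579272)  len=1.4543
  (v6,v4,v2) [++-] → (-1.3075, 1.26116, -0.875)–(-1.3075, 1.905, -0.875)  len=0.6438
  (v2,v7,v6) [-++] → (-1.3075, 1.905, -0.579272)–(-1.3075, 1.905, -0.875)  len=0.2957

Chained into 1 loop(s):
  loop 1: 8 segments, perimeter = 11.1200
Total perimeter = 11.120


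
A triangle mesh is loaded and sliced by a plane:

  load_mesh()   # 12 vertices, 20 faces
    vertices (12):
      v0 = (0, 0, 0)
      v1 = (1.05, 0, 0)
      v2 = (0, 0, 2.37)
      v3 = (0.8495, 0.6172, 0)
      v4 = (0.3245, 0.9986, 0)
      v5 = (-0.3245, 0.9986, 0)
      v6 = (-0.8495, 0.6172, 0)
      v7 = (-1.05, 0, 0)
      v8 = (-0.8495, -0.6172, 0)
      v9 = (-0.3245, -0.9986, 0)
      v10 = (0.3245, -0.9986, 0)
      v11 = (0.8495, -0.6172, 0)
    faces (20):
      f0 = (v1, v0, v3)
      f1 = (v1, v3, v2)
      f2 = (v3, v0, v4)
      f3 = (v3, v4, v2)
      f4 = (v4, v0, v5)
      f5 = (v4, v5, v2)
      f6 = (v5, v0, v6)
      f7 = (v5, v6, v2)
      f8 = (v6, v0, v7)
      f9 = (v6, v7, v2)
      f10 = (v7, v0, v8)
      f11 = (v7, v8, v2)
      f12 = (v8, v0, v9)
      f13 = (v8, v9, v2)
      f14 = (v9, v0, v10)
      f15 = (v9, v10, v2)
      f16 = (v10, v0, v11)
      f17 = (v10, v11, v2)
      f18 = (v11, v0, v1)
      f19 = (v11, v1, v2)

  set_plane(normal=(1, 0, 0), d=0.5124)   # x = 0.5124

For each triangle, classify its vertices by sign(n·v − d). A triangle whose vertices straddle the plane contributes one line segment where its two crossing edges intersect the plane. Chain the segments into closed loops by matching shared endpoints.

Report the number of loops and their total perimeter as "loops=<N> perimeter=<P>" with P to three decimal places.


Straddling triangles (8 of 20):
  (v1,v0,v3) [+-+] → (0.5124, 0, 0)–(0.5124, 0.372282, 0)  len=0.3723
  (v1,v3,v2) [++-] → (0.5124, 0.372282, 0.940467)–(0.5124, 0, 1.21344)  len=0.4616
  (v3,v0,v4) [+--] → (0.5124, 0.372282, 0)–(0.5124, 0.862095, 0)  len=0.4898
  (v3,v4,v2) [+--] → (0.5124, 0.862095, 0)–(0.5124, 0.372282, 0.940467)  len=1.0604
  (v10,v0,v11) [--+] → (0.5124, -0.372282, 0)–(0.5124, -0.862095, 0)  len=0.4898
  (v10,v11,v2) [-+-] → (0.5124, -0.862095, 0)–(0.5124, -0.372282, 0.940467)  len=1.0604
  (v11,v0,v1) [+-+] → (0.5124, -0.372282, 0)–(0.5124, 0, 0)  len=0.3723
  (v11,v1,v2) [++-] → (0.5124, 0, 1.21344)–(0.5124, -0.372282, 0.940467)  len=0.4616

Chained into 1 loop(s):
  loop 1: 8 segments, perimeter = 4.7682
Total perimeter = 4.768

loops=1 perimeter=4.768


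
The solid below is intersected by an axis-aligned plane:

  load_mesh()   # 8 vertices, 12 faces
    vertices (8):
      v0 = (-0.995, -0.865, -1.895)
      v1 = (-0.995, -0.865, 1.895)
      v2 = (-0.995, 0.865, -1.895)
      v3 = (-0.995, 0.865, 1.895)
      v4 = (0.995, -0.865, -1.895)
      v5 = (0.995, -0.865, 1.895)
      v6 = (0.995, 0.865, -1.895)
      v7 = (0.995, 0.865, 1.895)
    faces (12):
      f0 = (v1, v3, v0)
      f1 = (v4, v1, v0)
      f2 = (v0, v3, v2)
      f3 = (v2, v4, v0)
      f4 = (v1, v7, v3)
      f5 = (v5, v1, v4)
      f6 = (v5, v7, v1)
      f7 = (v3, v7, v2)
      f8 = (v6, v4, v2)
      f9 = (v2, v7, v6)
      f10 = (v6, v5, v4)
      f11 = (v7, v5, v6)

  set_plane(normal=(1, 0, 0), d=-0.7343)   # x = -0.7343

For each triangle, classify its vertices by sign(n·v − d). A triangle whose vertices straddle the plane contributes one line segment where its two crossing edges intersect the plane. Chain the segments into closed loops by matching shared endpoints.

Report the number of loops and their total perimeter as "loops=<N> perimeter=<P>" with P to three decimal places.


loops=1 perimeter=11.040

Straddling triangles (8 of 12):
  (v4,v1,v0) [+--] → (-0.7343, -0.865, 1.39849)–(-0.7343, -0.865, -1.895)  len=3.2935
  (v2,v4,v0) [-+-] → (-0.7343, 0.638361, -1.895)–(-0.7343, -0.865, -1.895)  len=1.5034
  (v1,v7,v3) [-+-] → (-0.7343, -0.638361, 1.895)–(-0.7343, 0.865, 1.895)  len=1.5034
  (v5,v1,v4) [+-+] → (-0.7343, -0.865, 1.895)–(-0.7343, -0.865, 1.39849)  len=0.4965
  (v5,v7,v1) [++-] → (-0.7343, -0.638361, 1.895)–(-0.7343, -0.865, 1.895)  len=0.2266
  (v3,v7,v2) [-+-] → (-0.7343, 0.865, 1.895)–(-0.7343, 0.865, -1.39849)  len=3.2935
  (v6,v4,v2) [++-] → (-0.7343, 0.638361, -1.895)–(-0.7343, 0.865, -1.895)  len=0.2266
  (v2,v7,v6) [-++] → (-0.7343, 0.865, -1.39849)–(-0.7343, 0.865, -1.895)  len=0.4965

Chained into 1 loop(s):
  loop 1: 8 segments, perimeter = 11.0400
Total perimeter = 11.040


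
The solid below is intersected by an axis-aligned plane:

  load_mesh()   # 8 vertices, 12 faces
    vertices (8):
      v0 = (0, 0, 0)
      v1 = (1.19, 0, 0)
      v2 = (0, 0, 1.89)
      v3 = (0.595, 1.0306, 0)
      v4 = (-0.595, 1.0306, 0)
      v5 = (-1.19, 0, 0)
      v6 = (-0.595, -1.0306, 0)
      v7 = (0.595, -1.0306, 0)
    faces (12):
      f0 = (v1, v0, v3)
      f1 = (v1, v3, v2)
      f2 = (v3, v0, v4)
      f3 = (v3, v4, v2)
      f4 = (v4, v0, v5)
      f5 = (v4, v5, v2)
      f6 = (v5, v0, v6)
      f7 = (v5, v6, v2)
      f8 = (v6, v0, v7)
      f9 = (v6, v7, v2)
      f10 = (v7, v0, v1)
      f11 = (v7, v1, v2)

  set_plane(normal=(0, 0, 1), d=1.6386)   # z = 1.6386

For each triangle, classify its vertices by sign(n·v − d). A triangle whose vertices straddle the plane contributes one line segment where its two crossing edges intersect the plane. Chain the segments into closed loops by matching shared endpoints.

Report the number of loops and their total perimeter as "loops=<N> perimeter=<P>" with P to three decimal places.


loops=1 perimeter=0.950

Straddling triangles (6 of 12):
  (v1,v3,v2) [--+] → (0.0791444, 0.137086, 1.6386)–(0.158289, 0, 1.6386)  len=0.1583
  (v3,v4,v2) [--+] → (-0.0791444, 0.137086, 1.6386)–(0.0791444, 0.137086, 1.6386)  len=0.1583
  (v4,v5,v2) [--+] → (-0.158289, 0, 1.6386)–(-0.0791444, 0.137086, 1.6386)  len=0.1583
  (v5,v6,v2) [--+] → (-0.0791444, -0.137086, 1.6386)–(-0.158289, 0, 1.6386)  len=0.1583
  (v6,v7,v2) [--+] → (0.0791444, -0.137086, 1.6386)–(-0.0791444, -0.137086, 1.6386)  len=0.1583
  (v7,v1,v2) [--+] → (0.158289, 0, 1.6386)–(0.0791444, -0.137086, 1.6386)  len=0.1583

Chained into 1 loop(s):
  loop 1: 6 segments, perimeter = 0.9497
Total perimeter = 0.950


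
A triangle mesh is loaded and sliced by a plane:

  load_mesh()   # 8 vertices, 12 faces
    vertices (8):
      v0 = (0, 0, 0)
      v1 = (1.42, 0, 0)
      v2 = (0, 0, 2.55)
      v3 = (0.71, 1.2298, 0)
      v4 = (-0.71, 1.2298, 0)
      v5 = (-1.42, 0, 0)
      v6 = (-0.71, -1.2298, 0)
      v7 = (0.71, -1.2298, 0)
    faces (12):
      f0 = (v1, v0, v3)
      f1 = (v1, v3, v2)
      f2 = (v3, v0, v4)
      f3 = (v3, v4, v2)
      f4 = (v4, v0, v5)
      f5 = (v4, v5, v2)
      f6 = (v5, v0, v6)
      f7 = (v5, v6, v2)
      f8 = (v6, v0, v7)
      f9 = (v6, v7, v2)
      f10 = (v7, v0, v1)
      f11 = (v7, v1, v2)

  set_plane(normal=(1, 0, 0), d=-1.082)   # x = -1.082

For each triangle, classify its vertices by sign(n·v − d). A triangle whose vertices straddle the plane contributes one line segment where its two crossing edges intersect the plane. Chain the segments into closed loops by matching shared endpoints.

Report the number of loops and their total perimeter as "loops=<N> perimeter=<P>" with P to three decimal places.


Straddling triangles (4 of 12):
  (v4,v0,v5) [++-] → (-1.082, 0, 0)–(-1.082, 0.585454, 0)  len=0.5855
  (v4,v5,v2) [+-+] → (-1.082, 0.585454, 0)–(-1.082, 0, 0.606972)  len=0.8433
  (v5,v0,v6) [-++] → (-1.082, 0, 0)–(-1.082, -0.585454, 0)  len=0.5855
  (v5,v6,v2) [-++] → (-1.082, -0.585454, 0)–(-1.082, 0, 0.606972)  len=0.8433

Chained into 1 loop(s):
  loop 1: 4 segments, perimeter = 2.8575
Total perimeter = 2.858

loops=1 perimeter=2.858


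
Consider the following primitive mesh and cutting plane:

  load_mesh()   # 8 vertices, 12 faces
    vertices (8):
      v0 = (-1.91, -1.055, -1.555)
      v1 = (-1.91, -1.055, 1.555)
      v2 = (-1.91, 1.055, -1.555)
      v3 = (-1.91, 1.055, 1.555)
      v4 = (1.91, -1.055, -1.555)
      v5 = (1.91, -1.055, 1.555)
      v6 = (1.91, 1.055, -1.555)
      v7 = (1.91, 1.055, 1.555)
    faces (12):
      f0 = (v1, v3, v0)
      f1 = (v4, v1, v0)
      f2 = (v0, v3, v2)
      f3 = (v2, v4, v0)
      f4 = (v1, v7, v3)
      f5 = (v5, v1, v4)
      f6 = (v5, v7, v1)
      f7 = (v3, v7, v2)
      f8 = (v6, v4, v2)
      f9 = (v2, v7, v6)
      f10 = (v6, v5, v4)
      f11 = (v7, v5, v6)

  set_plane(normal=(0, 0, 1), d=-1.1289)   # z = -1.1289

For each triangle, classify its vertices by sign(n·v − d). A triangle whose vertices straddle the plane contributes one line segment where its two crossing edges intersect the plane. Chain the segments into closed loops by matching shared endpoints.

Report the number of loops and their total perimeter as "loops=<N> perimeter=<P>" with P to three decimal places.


Straddling triangles (8 of 12):
  (v1,v3,v0) [++-] → (-1.91, -0.76591, -1.1289)–(-1.91, -1.055, -1.1289)  len=0.2891
  (v4,v1,v0) [-+-] → (1.38662, -1.055, -1.1289)–(-1.91, -1.055, -1.1289)  len=3.2966
  (v0,v3,v2) [-+-] → (-1.91, -0.76591, -1.1289)–(-1.91, 1.055, -1.1289)  len=1.8209
  (v5,v1,v4) [++-] → (1.38662, -1.055, -1.1289)–(1.91, -1.055, -1.1289)  len=0.5234
  (v3,v7,v2) [++-] → (-1.38662, 1.055, -1.1289)–(-1.91, 1.055, -1.1289)  len=0.5234
  (v2,v7,v6) [-+-] → (-1.38662, 1.055, -1.1289)–(1.91, 1.055, -1.1289)  len=3.2966
  (v6,v5,v4) [-+-] → (1.91, 0.76591, -1.1289)–(1.91, -1.055, -1.1289)  len=1.8209
  (v7,v5,v6) [++-] → (1.91, 0.76591, -1.1289)–(1.91, 1.055, -1.1289)  len=0.2891

Chained into 1 loop(s):
  loop 1: 8 segments, perimeter = 11.8600
Total perimeter = 11.860

loops=1 perimeter=11.860


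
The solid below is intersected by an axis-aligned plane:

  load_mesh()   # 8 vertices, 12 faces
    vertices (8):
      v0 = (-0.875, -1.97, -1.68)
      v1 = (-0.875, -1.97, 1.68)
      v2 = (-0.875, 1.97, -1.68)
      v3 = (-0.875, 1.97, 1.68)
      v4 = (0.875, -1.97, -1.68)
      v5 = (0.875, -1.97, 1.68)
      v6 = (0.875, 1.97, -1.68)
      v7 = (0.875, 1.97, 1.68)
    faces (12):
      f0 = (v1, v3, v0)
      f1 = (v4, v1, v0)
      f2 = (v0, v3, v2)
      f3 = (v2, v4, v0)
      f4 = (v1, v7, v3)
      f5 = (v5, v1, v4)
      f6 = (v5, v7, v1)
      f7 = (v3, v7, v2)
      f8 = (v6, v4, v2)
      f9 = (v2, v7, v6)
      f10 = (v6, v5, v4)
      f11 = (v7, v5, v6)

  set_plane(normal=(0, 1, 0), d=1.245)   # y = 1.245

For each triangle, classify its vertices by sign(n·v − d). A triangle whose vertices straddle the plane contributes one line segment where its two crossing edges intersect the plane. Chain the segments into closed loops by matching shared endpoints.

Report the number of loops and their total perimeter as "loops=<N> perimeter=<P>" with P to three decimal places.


loops=1 perimeter=10.220

Straddling triangles (8 of 12):
  (v1,v3,v0) [-+-] → (-0.875, 1.245, 1.68)–(-0.875, 1.245, 1.06173)  len=0.6183
  (v0,v3,v2) [-++] → (-0.875, 1.245, 1.06173)–(-0.875, 1.245, -1.68)  len=2.7417
  (v2,v4,v0) [+--] → (-0.552982, 1.245, -1.68)–(-0.875, 1.245, -1.68)  len=0.3220
  (v1,v7,v3) [-++] → (0.552982, 1.245, 1.68)–(-0.875, 1.245, 1.68)  len=1.4280
  (v5,v7,v1) [-+-] → (0.875, 1.245, 1.68)–(0.552982, 1.245, 1.68)  len=0.3220
  (v6,v4,v2) [+-+] → (0.875, 1.245, -1.68)–(-0.552982, 1.245, -1.68)  len=1.4280
  (v6,v5,v4) [+--] → (0.875, 1.245, -1.06173)–(0.875, 1.245, -1.68)  len=0.6183
  (v7,v5,v6) [+-+] → (0.875, 1.245, 1.68)–(0.875, 1.245, -1.06173)  len=2.7417

Chained into 1 loop(s):
  loop 1: 8 segments, perimeter = 10.2200
Total perimeter = 10.220


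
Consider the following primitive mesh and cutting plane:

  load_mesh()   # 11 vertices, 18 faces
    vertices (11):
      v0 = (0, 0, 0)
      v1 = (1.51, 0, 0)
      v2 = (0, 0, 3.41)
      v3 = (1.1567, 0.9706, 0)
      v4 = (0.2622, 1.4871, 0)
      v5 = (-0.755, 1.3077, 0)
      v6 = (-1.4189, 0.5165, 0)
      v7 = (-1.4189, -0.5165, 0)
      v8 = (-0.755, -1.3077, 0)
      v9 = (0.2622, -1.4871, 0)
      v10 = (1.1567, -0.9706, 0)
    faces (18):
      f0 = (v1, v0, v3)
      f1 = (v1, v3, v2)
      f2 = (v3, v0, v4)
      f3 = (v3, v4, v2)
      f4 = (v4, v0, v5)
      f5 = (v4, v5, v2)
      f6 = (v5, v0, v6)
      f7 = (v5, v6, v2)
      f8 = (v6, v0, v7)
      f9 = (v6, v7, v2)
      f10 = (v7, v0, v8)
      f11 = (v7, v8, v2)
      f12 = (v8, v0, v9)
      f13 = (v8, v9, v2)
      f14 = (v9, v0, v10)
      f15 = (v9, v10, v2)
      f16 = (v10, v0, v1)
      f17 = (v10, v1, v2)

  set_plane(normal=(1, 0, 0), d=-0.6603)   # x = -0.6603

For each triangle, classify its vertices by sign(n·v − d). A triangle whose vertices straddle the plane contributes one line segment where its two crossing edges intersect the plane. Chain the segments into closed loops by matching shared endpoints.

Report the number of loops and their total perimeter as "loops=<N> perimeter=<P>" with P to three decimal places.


loops=1 perimeter=7.383

Straddling triangles (10 of 18):
  (v4,v0,v5) [++-] → (-0.6603, 1.14367, 0)–(-0.6603, 1.3244, 0)  len=0.1807
  (v4,v5,v2) [+-+] → (-0.6603, 1.3244, 0)–(-0.6603, 1.14367, 0.427718)  len=0.4643
  (v5,v0,v6) [-+-] → (-0.6603, 1.14367, 0)–(-0.6603, 0.240359, 0)  len=0.9033
  (v5,v6,v2) [--+] → (-0.6603, 0.240359, 1.82312)–(-0.6603, 1.14367, 0.427718)  len=1.6623
  (v6,v0,v7) [-+-] → (-0.6603, 0.240359, 0)–(-0.6603, -0.240359, 0)  len=0.4807
  (v6,v7,v2) [--+] → (-0.6603, -0.240359, 1.82312)–(-0.6603, 0.240359, 1.82312)  len=0.4807
  (v7,v0,v8) [-+-] → (-0.6603, -0.240359, 0)–(-0.6603, -1.14367, 0)  len=0.9033
  (v7,v8,v2) [--+] → (-0.6603, -1.14367, 0.427718)–(-0.6603, -0.240359, 1.82312)  len=1.6623
  (v8,v0,v9) [-++] → (-0.6603, -1.14367, 0)–(-0.6603, -1.3244, 0)  len=0.1807
  (v8,v9,v2) [-++] → (-0.6603, -1.3244, 0)–(-0.6603, -1.14367, 0.427718)  len=0.4643

Chained into 1 loop(s):
  loop 1: 10 segments, perimeter = 7.3827
Total perimeter = 7.383


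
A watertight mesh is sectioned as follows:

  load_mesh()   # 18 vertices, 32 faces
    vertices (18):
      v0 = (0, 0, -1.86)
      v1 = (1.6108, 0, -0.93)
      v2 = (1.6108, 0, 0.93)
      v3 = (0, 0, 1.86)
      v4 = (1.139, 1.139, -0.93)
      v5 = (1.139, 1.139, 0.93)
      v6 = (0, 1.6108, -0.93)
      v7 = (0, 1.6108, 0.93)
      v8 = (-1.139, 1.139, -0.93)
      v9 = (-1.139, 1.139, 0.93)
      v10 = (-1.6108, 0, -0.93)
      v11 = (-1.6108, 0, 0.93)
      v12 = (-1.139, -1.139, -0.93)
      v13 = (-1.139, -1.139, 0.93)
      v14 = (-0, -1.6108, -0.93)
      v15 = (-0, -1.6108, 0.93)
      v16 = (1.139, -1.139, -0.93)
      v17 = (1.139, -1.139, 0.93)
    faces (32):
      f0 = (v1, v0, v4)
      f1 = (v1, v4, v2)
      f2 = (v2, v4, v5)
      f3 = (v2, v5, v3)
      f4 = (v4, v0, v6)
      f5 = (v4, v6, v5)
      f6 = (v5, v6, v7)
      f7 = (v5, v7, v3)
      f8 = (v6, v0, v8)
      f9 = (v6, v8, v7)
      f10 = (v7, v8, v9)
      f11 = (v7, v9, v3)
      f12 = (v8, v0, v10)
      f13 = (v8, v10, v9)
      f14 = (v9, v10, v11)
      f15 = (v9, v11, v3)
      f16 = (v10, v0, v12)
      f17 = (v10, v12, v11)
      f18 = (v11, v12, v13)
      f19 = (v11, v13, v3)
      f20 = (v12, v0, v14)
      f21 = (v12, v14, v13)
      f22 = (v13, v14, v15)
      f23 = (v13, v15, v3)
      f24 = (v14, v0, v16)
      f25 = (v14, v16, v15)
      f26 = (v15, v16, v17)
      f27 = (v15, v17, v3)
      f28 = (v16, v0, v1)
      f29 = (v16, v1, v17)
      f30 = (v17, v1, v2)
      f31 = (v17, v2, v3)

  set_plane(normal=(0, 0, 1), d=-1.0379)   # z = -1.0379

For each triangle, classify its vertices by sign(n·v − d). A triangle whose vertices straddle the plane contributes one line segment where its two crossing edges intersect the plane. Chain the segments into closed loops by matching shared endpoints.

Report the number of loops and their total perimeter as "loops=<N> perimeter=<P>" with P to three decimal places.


Straddling triangles (8 of 32):
  (v1,v0,v4) [+-+] → (1.42391, 0, -1.0379)–(1.00685, 1.00685, -1.0379)  len=1.0898
  (v4,v0,v6) [+-+] → (1.00685, 1.00685, -1.0379)–(0, 1.42391, -1.0379)  len=1.0898
  (v6,v0,v8) [+-+] → (0, 1.42391, -1.0379)–(-1.00685, 1.00685, -1.0379)  len=1.0898
  (v8,v0,v10) [+-+] → (-1.00685, 1.00685, -1.0379)–(-1.42391, 0, -1.0379)  len=1.0898
  (v10,v0,v12) [+-+] → (-1.42391, 0, -1.0379)–(-1.00685, -1.00685, -1.0379)  len=1.0898
  (v12,v0,v14) [+-+] → (-1.00685, -1.00685, -1.0379)–(0, -1.42391, -1.0379)  len=1.0898
  (v14,v0,v16) [+-+] → (0, -1.42391, -1.0379)–(1.00685, -1.00685, -1.0379)  len=1.0898
  (v16,v0,v1) [+-+] → (1.00685, -1.00685, -1.0379)–(1.42391, 0, -1.0379)  len=1.0898

Chained into 1 loop(s):
  loop 1: 8 segments, perimeter = 8.7185
Total perimeter = 8.718

loops=1 perimeter=8.718


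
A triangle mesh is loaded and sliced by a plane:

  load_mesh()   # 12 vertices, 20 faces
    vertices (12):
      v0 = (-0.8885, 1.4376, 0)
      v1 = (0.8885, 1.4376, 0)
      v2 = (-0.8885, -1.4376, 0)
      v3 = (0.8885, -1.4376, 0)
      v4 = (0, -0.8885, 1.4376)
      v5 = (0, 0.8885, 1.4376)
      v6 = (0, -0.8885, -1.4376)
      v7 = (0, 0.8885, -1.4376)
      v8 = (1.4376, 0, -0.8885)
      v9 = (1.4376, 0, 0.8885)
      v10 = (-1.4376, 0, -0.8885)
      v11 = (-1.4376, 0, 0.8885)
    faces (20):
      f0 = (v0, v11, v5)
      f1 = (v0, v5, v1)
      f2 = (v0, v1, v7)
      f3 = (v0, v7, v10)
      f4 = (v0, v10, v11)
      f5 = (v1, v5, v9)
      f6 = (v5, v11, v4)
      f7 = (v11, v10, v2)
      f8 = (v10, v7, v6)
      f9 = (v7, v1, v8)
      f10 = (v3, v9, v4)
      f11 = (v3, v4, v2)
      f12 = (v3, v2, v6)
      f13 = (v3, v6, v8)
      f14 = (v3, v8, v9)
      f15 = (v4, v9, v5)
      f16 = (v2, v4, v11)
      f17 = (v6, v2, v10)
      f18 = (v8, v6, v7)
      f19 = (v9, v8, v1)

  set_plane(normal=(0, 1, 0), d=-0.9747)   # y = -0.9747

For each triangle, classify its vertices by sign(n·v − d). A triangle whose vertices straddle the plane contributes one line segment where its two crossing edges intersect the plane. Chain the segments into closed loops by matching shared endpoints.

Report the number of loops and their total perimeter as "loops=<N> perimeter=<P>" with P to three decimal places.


Straddling triangles (8 of 20):
  (v11,v10,v2) [++-] → (-1.06531, -0.9747, -0.286093)–(-1.06531, -0.9747, 0.286093)  len=0.5722
  (v3,v9,v4) [-++] → (1.06531, -0.9747, 0.286093)–(0.13948, -0.9747, 1.21192)  len=1.3093
  (v3,v4,v2) [-+-] → (0.13948, -0.9747, 1.21192)–(-0.13948, -0.9747, 1.21192)  len=0.2790
  (v3,v2,v6) [--+] → (-0.13948, -0.9747, -1.21192)–(0.13948, -0.9747, -1.21192)  len=0.2790
  (v3,v6,v8) [-++] → (0.13948, -0.9747, -1.21192)–(1.06531, -0.9747, -0.286093)  len=1.3093
  (v3,v8,v9) [-++] → (1.06531, -0.9747, -0.286093)–(1.06531, -0.9747, 0.286093)  len=0.5722
  (v2,v4,v11) [-++] → (-0.13948, -0.9747, 1.21192)–(-1.06531, -0.9747, 0.286093)  len=1.3093
  (v6,v2,v10) [+-+] → (-0.13948, -0.9747, -1.21192)–(-1.06531, -0.9747, -0.286093)  len=1.3093

Chained into 1 loop(s):
  loop 1: 8 segments, perimeter = 6.9396
Total perimeter = 6.940

loops=1 perimeter=6.940


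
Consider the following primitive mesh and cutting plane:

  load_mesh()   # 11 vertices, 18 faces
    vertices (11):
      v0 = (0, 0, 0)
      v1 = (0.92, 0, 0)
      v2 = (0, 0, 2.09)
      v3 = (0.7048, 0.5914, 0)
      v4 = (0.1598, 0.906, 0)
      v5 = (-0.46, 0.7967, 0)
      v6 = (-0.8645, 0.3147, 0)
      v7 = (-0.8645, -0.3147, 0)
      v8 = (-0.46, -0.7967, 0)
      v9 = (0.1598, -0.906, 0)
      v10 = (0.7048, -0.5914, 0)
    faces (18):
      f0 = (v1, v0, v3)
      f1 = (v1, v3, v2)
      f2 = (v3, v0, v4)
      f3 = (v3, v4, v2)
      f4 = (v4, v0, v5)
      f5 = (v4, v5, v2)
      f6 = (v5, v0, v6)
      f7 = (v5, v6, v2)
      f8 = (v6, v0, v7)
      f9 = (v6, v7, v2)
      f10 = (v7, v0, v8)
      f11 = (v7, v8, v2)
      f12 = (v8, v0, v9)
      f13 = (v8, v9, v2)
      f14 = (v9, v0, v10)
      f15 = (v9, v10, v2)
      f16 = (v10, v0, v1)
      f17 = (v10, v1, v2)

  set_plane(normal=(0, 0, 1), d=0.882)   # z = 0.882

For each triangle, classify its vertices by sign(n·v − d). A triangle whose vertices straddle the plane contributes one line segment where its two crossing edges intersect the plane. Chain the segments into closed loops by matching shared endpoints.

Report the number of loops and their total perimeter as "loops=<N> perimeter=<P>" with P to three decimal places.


loops=1 perimeter=3.274

Straddling triangles (9 of 18):
  (v1,v3,v2) [--+] → (0.407368, 0.341824, 0.882)–(0.531751, 0, 0.882)  len=0.3638
  (v3,v4,v2) [--+] → (0.0923629, 0.523659, 0.882)–(0.407368, 0.341824, 0.882)  len=0.3637
  (v4,v5,v2) [--+] → (-0.265876, 0.460485, 0.882)–(0.0923629, 0.523659, 0.882)  len=0.3638
  (v5,v6,v2) [--+] → (-0.499673, 0.181894, 0.882)–(-0.265876, 0.460485, 0.882)  len=0.3637
  (v6,v7,v2) [--+] → (-0.499673, -0.181894, 0.882)–(-0.499673, 0.181894, 0.882)  len=0.3638
  (v7,v8,v2) [--+] → (-0.265876, -0.460485, 0.882)–(-0.499673, -0.181894, 0.882)  len=0.3637
  (v8,v9,v2) [--+] → (0.0923629, -0.523659, 0.882)–(-0.265876, -0.460485, 0.882)  len=0.3638
  (v9,v10,v2) [--+] → (0.407368, -0.341824, 0.882)–(0.0923629, -0.523659, 0.882)  len=0.3637
  (v10,v1,v2) [--+] → (0.531751, 0, 0.882)–(0.407368, -0.341824, 0.882)  len=0.3638

Chained into 1 loop(s):
  loop 1: 9 segments, perimeter = 3.2737
Total perimeter = 3.274


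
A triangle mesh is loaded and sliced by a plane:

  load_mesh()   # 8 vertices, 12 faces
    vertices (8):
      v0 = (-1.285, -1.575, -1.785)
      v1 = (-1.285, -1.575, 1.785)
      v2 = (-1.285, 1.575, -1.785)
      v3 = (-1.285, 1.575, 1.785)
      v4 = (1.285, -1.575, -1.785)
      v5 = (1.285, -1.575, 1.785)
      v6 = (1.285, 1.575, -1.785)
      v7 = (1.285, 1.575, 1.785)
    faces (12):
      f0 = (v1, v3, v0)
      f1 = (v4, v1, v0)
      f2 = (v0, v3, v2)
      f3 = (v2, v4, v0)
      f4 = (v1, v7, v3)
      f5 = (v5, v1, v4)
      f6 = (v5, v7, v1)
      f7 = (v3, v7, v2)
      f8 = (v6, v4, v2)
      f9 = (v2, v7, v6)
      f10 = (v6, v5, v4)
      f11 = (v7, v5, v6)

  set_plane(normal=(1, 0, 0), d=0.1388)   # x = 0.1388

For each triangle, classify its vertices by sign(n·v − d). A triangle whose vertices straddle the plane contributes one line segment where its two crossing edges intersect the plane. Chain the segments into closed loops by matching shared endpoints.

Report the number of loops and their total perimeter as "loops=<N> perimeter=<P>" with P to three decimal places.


loops=1 perimeter=13.440

Straddling triangles (8 of 12):
  (v4,v1,v0) [+--] → (0.1388, -1.575, -0.192808)–(0.1388, -1.575, -1.785)  len=1.5922
  (v2,v4,v0) [-+-] → (0.1388, -0.170125, -1.785)–(0.1388, -1.575, -1.785)  len=1.4049
  (v1,v7,v3) [-+-] → (0.1388, 0.170125, 1.785)–(0.1388, 1.575, 1.785)  len=1.4049
  (v5,v1,v4) [+-+] → (0.1388, -1.575, 1.785)–(0.1388, -1.575, -0.192808)  len=1.9778
  (v5,v7,v1) [++-] → (0.1388, 0.170125, 1.785)–(0.1388, -1.575, 1.785)  len=1.7451
  (v3,v7,v2) [-+-] → (0.1388, 1.575, 1.785)–(0.1388, 1.575, 0.192808)  len=1.5922
  (v6,v4,v2) [++-] → (0.1388, -0.170125, -1.785)–(0.1388, 1.575, -1.785)  len=1.7451
  (v2,v7,v6) [-++] → (0.1388, 1.575, 0.192808)–(0.1388, 1.575, -1.785)  len=1.9778

Chained into 1 loop(s):
  loop 1: 8 segments, perimeter = 13.4400
Total perimeter = 13.440


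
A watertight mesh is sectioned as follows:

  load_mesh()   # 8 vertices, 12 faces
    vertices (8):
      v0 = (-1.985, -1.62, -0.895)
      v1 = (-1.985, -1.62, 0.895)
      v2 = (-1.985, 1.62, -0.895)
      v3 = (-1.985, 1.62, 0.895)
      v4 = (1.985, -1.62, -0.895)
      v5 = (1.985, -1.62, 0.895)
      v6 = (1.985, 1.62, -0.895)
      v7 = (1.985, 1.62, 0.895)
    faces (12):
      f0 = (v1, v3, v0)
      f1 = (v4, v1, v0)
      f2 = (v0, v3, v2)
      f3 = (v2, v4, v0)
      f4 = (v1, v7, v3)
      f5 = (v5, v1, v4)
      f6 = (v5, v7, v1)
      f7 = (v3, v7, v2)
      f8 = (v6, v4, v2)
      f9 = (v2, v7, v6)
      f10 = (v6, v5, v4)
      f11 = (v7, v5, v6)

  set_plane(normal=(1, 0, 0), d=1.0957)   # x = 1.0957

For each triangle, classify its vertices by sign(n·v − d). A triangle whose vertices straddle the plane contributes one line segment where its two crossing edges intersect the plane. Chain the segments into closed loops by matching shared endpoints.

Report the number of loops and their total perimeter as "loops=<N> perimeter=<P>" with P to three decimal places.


loops=1 perimeter=10.060

Straddling triangles (8 of 12):
  (v4,v1,v0) [+--] → (1.0957, -1.62, -0.494031)–(1.0957, -1.62, -0.895)  len=0.4010
  (v2,v4,v0) [-+-] → (1.0957, -0.894224, -0.895)–(1.0957, -1.62, -0.895)  len=0.7258
  (v1,v7,v3) [-+-] → (1.0957, 0.894224, 0.895)–(1.0957, 1.62, 0.895)  len=0.7258
  (v5,v1,v4) [+-+] → (1.0957, -1.62, 0.895)–(1.0957, -1.62, -0.494031)  len=1.3890
  (v5,v7,v1) [++-] → (1.0957, 0.894224, 0.895)–(1.0957, -1.62, 0.895)  len=2.5142
  (v3,v7,v2) [-+-] → (1.0957, 1.62, 0.895)–(1.0957, 1.62, 0.494031)  len=0.4010
  (v6,v4,v2) [++-] → (1.0957, -0.894224, -0.895)–(1.0957, 1.62, -0.895)  len=2.5142
  (v2,v7,v6) [-++] → (1.0957, 1.62, 0.494031)–(1.0957, 1.62, -0.895)  len=1.3890

Chained into 1 loop(s):
  loop 1: 8 segments, perimeter = 10.0600
Total perimeter = 10.060


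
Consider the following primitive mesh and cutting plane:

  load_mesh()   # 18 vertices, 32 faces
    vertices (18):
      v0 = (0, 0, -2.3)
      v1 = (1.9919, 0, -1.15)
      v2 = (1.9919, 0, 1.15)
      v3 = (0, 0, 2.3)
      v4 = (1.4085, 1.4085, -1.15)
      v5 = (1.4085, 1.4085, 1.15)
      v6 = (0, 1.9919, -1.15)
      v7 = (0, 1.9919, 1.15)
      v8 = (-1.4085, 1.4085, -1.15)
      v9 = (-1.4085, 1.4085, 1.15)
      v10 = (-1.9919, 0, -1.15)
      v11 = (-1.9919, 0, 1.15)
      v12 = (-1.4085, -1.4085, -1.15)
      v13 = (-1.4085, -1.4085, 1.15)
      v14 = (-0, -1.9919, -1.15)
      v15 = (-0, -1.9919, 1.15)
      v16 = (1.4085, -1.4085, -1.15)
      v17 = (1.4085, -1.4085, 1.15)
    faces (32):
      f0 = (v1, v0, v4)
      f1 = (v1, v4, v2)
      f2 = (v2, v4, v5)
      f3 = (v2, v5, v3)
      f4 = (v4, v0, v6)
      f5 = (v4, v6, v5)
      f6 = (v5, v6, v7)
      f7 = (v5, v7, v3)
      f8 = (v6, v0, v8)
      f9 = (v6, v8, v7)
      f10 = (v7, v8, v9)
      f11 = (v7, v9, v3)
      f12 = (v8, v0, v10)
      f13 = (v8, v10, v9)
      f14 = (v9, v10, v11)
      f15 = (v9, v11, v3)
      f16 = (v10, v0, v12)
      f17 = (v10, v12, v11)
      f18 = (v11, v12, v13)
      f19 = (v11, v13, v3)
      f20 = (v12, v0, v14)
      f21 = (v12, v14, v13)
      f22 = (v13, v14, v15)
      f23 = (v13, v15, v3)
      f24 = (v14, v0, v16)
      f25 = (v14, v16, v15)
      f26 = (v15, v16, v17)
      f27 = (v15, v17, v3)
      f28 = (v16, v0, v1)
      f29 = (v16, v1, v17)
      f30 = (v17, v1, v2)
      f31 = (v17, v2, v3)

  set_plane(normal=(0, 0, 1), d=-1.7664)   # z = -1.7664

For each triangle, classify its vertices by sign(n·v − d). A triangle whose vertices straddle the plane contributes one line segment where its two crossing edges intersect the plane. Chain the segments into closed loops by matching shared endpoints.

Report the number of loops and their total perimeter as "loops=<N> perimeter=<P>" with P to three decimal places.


loops=1 perimeter=5.659

Straddling triangles (8 of 32):
  (v1,v0,v4) [+-+] → (0.924242, 0, -1.7664)–(0.653544, 0.653544, -1.7664)  len=0.7074
  (v4,v0,v6) [+-+] → (0.653544, 0.653544, -1.7664)–(0, 0.924242, -1.7664)  len=0.7074
  (v6,v0,v8) [+-+] → (0, 0.924242, -1.7664)–(-0.653544, 0.653544, -1.7664)  len=0.7074
  (v8,v0,v10) [+-+] → (-0.653544, 0.653544, -1.7664)–(-0.924242, 0, -1.7664)  len=0.7074
  (v10,v0,v12) [+-+] → (-0.924242, 0, -1.7664)–(-0.653544, -0.653544, -1.7664)  len=0.7074
  (v12,v0,v14) [+-+] → (-0.653544, -0.653544, -1.7664)–(0, -0.924242, -1.7664)  len=0.7074
  (v14,v0,v16) [+-+] → (0, -0.924242, -1.7664)–(0.653544, -0.653544, -1.7664)  len=0.7074
  (v16,v0,v1) [+-+] → (0.653544, -0.653544, -1.7664)–(0.924242, 0, -1.7664)  len=0.7074

Chained into 1 loop(s):
  loop 1: 8 segments, perimeter = 5.6591
Total perimeter = 5.659


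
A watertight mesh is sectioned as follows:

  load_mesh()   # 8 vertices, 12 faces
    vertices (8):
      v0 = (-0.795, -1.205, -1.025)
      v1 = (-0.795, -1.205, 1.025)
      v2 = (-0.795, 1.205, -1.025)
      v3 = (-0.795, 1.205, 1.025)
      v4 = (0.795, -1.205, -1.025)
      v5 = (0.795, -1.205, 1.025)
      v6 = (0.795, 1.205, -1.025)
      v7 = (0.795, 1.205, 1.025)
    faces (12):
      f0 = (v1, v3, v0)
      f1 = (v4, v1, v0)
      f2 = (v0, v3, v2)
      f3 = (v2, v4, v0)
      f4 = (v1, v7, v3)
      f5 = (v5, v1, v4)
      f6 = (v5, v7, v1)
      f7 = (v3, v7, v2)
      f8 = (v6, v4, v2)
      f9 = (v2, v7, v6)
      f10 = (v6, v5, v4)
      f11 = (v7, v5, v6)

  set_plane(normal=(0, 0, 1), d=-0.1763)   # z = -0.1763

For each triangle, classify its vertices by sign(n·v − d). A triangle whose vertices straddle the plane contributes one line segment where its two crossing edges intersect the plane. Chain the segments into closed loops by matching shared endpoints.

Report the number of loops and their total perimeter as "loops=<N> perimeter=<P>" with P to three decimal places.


loops=1 perimeter=8.000

Straddling triangles (8 of 12):
  (v1,v3,v0) [++-] → (-0.795, -0.20726, -0.1763)–(-0.795, -1.205, -0.1763)  len=0.9977
  (v4,v1,v0) [-+-] → (0.13674, -1.205, -0.1763)–(-0.795, -1.205, -0.1763)  len=0.9317
  (v0,v3,v2) [-+-] → (-0.795, -0.20726, -0.1763)–(-0.795, 1.205, -0.1763)  len=1.4123
  (v5,v1,v4) [++-] → (0.13674, -1.205, -0.1763)–(0.795, -1.205, -0.1763)  len=0.6583
  (v3,v7,v2) [++-] → (-0.13674, 1.205, -0.1763)–(-0.795, 1.205, -0.1763)  len=0.6583
  (v2,v7,v6) [-+-] → (-0.13674, 1.205, -0.1763)–(0.795, 1.205, -0.1763)  len=0.9317
  (v6,v5,v4) [-+-] → (0.795, 0.20726, -0.1763)–(0.795, -1.205, -0.1763)  len=1.4123
  (v7,v5,v6) [++-] → (0.795, 0.20726, -0.1763)–(0.795, 1.205, -0.1763)  len=0.9977

Chained into 1 loop(s):
  loop 1: 8 segments, perimeter = 8.0000
Total perimeter = 8.000


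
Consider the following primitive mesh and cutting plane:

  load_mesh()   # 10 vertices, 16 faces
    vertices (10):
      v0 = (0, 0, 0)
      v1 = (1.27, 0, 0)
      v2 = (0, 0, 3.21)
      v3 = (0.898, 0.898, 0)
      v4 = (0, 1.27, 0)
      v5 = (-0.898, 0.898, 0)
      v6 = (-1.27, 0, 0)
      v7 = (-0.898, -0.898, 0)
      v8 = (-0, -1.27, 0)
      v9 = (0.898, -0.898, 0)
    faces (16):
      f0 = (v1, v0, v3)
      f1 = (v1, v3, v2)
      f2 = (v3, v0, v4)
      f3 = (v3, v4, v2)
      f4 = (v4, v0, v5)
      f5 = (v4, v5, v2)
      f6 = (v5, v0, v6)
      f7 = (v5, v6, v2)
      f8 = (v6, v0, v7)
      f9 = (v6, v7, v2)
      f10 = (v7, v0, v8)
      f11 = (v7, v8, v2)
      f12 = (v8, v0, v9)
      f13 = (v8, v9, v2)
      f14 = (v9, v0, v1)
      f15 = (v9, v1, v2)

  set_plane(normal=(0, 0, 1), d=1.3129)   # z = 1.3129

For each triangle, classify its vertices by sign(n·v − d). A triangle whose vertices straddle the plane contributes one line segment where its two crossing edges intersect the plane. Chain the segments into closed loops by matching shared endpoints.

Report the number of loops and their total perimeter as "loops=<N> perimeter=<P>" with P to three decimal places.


Straddling triangles (8 of 16):
  (v1,v3,v2) [--+] → (0.530715, 0.530715, 1.3129)–(0.750566, 0, 1.3129)  len=0.5745
  (v3,v4,v2) [--+] → (0, 0.750566, 1.3129)–(0.530715, 0.530715, 1.3129)  len=0.5745
  (v4,v5,v2) [--+] → (-0.530715, 0.530715, 1.3129)–(0, 0.750566, 1.3129)  len=0.5745
  (v5,v6,v2) [--+] → (-0.750566, 0, 1.3129)–(-0.530715, 0.530715, 1.3129)  len=0.5745
  (v6,v7,v2) [--+] → (-0.530715, -0.530715, 1.3129)–(-0.750566, 0, 1.3129)  len=0.5745
  (v7,v8,v2) [--+] → (0, -0.750566, 1.3129)–(-0.530715, -0.530715, 1.3129)  len=0.5745
  (v8,v9,v2) [--+] → (0.530715, -0.530715, 1.3129)–(0, -0.750566, 1.3129)  len=0.5745
  (v9,v1,v2) [--+] → (0.750566, 0, 1.3129)–(0.530715, -0.530715, 1.3129)  len=0.5745

Chained into 1 loop(s):
  loop 1: 8 segments, perimeter = 4.5956
Total perimeter = 4.596

loops=1 perimeter=4.596


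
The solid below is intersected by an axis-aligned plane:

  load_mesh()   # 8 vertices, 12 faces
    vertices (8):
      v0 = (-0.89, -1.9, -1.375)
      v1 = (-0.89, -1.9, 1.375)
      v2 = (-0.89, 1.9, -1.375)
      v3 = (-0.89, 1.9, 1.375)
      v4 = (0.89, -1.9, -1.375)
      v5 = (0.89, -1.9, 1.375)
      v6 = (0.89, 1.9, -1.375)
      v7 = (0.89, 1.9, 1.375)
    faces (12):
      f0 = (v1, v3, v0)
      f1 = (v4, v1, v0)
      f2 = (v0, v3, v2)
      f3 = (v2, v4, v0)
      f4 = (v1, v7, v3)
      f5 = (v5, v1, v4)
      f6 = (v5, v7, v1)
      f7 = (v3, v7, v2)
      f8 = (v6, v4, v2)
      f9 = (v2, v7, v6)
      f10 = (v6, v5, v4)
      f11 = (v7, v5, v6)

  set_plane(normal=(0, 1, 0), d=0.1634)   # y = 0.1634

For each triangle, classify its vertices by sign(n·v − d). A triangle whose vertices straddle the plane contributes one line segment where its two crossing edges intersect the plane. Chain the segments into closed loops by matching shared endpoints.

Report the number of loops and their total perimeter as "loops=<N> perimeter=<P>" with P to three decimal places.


loops=1 perimeter=9.060

Straddling triangles (8 of 12):
  (v1,v3,v0) [-+-] → (-0.89, 0.1634, 1.375)–(-0.89, 0.1634, 0.11825)  len=1.2568
  (v0,v3,v2) [-++] → (-0.89, 0.1634, 0.11825)–(-0.89, 0.1634, -1.375)  len=1.4932
  (v2,v4,v0) [+--] → (-0.07654, 0.1634, -1.375)–(-0.89, 0.1634, -1.375)  len=0.8135
  (v1,v7,v3) [-++] → (0.07654, 0.1634, 1.375)–(-0.89, 0.1634, 1.375)  len=0.9665
  (v5,v7,v1) [-+-] → (0.89, 0.1634, 1.375)–(0.07654, 0.1634, 1.375)  len=0.8135
  (v6,v4,v2) [+-+] → (0.89, 0.1634, -1.375)–(-0.07654, 0.1634, -1.375)  len=0.9665
  (v6,v5,v4) [+--] → (0.89, 0.1634, -0.11825)–(0.89, 0.1634, -1.375)  len=1.2568
  (v7,v5,v6) [+-+] → (0.89, 0.1634, 1.375)–(0.89, 0.1634, -0.11825)  len=1.4932

Chained into 1 loop(s):
  loop 1: 8 segments, perimeter = 9.0600
Total perimeter = 9.060


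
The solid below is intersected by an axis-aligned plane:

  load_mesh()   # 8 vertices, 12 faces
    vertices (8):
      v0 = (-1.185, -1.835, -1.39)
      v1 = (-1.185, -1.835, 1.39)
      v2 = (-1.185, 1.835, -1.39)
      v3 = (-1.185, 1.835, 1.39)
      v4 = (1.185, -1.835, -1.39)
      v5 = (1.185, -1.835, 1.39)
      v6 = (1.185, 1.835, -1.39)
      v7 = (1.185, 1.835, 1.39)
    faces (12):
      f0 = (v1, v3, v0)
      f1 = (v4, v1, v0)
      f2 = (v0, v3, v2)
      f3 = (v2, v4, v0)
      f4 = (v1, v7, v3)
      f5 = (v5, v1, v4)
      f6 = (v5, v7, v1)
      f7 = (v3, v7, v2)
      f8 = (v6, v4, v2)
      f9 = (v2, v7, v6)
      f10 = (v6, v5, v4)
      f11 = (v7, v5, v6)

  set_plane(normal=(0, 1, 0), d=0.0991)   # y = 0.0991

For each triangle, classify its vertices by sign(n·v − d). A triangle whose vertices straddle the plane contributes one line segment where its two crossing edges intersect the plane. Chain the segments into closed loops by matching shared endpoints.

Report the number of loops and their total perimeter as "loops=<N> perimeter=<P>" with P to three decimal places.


loops=1 perimeter=10.300

Straddling triangles (8 of 12):
  (v1,v3,v0) [-+-] → (-1.185, 0.0991, 1.39)–(-1.185, 0.0991, 0.0750676)  len=1.3149
  (v0,v3,v2) [-++] → (-1.185, 0.0991, 0.0750676)–(-1.185, 0.0991, -1.39)  len=1.4651
  (v2,v4,v0) [+--] → (-0.0639965, 0.0991, -1.39)–(-1.185, 0.0991, -1.39)  len=1.1210
  (v1,v7,v3) [-++] → (0.0639965, 0.0991, 1.39)–(-1.185, 0.0991, 1.39)  len=1.2490
  (v5,v7,v1) [-+-] → (1.185, 0.0991, 1.39)–(0.0639965, 0.0991, 1.39)  len=1.1210
  (v6,v4,v2) [+-+] → (1.185, 0.0991, -1.39)–(-0.0639965, 0.0991, -1.39)  len=1.2490
  (v6,v5,v4) [+--] → (1.185, 0.0991, -0.0750676)–(1.185, 0.0991, -1.39)  len=1.3149
  (v7,v5,v6) [+-+] → (1.185, 0.0991, 1.39)–(1.185, 0.0991, -0.0750676)  len=1.4651

Chained into 1 loop(s):
  loop 1: 8 segments, perimeter = 10.3000
Total perimeter = 10.300


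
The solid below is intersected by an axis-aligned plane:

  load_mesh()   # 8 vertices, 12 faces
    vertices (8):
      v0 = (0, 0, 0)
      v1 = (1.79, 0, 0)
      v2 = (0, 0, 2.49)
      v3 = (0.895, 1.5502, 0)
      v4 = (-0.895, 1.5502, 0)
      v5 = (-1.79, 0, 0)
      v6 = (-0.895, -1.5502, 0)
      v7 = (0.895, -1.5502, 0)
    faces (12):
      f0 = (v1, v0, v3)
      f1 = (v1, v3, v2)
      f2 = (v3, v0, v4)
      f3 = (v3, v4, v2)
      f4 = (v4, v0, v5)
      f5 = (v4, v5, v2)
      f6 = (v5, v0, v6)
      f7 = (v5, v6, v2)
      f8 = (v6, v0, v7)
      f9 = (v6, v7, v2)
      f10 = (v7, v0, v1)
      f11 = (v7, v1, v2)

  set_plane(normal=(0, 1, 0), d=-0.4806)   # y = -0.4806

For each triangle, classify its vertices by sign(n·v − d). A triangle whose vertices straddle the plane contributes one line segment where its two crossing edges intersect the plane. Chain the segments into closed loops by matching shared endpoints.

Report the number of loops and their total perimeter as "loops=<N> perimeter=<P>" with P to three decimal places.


loops=1 perimeter=7.812

Straddling triangles (6 of 12):
  (v5,v0,v6) [++-] → (-0.277472, -0.4806, 0)–(-1.51253, -0.4806, 0)  len=1.2351
  (v5,v6,v2) [+-+] → (-1.51253, -0.4806, 0)–(-0.277472, -0.4806, 1.71804)  len=2.1159
  (v6,v0,v7) [-+-] → (-0.277472, -0.4806, 0)–(0.277472, -0.4806, 0)  len=0.5549
  (v6,v7,v2) [--+] → (0.277472, -0.4806, 1.71804)–(-0.277472, -0.4806, 1.71804)  len=0.5549
  (v7,v0,v1) [-++] → (0.277472, -0.4806, 0)–(1.51253, -0.4806, 0)  len=1.2351
  (v7,v1,v2) [-++] → (1.51253, -0.4806, 0)–(0.277472, -0.4806, 1.71804)  len=2.1159

Chained into 1 loop(s):
  loop 1: 6 segments, perimeter = 7.8118
Total perimeter = 7.812
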